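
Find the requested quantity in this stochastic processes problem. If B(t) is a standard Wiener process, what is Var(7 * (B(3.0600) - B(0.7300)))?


Var(alpha*(B(t)-B(s))) = alpha^2 * (t-s)
= 7^2 * (3.0600 - 0.7300)
= 49 * 2.3300
= 114.1700

114.1700


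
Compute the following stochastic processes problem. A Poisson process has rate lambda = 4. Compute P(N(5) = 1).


P(N(t)=k) = (lambda*t)^k * exp(-lambda*t) / k!
lambda*t = 20
= 20^1 * exp(-20) / 1!
= 20 * 2.0612e-09 / 1
= 4.1223e-08

4.1223e-08


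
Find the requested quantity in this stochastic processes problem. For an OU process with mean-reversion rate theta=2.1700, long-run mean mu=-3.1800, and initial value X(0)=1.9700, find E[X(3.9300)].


E[X(t)] = mu + (X(0) - mu)*exp(-theta*t)
= -3.1800 + (1.9700 - -3.1800)*exp(-2.1700*3.9300)
= -3.1800 + 5.1500 * 1.9783e-04
= -3.1790

-3.1790


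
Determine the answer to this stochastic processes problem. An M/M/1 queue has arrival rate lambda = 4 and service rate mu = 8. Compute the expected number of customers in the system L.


rho = 4/8 = 0.5000
L = rho/(1-rho)
= 0.5000/0.5000
= 1.0000

1.0000


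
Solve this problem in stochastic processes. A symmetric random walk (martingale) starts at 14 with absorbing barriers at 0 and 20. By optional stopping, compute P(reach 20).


By optional stopping theorem: E(M at tau) = M(0) = 14
P(hit 20)*20 + P(hit 0)*0 = 14
P(hit 20) = (14 - 0)/(20 - 0) = 7/10 = 0.7000

0.7000


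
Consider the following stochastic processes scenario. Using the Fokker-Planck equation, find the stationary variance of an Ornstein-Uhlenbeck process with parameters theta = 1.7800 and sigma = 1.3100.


Stationary variance = sigma^2 / (2*theta)
= 1.3100^2 / (2*1.7800)
= 1.7161 / 3.5600
= 0.4821

0.4821


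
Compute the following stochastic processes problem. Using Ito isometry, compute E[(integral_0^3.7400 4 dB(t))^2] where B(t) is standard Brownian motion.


By Ito isometry: E[(int f dB)^2] = int f^2 dt
= 4^2 * 3.7400
= 16 * 3.7400 = 59.8400

59.8400


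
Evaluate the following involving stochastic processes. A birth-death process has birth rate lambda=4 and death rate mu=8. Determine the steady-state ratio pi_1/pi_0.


For birth-death process, pi_n/pi_0 = (lambda/mu)^n
= (4/8)^1
= 0.5000

0.5000


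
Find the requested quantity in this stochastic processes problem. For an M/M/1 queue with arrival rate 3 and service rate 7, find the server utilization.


rho = lambda/mu
= 3/7
= 0.4286

0.4286


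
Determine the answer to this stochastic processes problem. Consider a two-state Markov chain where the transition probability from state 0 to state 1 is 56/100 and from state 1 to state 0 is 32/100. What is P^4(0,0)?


Computing P^4 by matrix multiplication.
P = [[0.4400, 0.5600], [0.3200, 0.6800]]
After raising P to the power 4:
P^4(0,0) = 0.3638

0.3638


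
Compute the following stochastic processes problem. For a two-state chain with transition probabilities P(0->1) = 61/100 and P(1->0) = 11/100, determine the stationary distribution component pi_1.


Stationary distribution: pi_0 = p10/(p01+p10), pi_1 = p01/(p01+p10)
p01 = 0.6100, p10 = 0.1100
pi_1 = 0.8472

0.8472


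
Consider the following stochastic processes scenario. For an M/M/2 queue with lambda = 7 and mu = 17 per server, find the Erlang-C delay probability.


a = lambda/mu = 0.4118
rho = a/c = 0.2059
Erlang-C formula applied:
C(c,a) = 0.0703

0.0703


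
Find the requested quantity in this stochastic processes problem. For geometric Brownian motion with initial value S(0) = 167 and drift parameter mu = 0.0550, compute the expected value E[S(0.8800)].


E[S(t)] = S(0) * exp(mu * t)
= 167 * exp(0.0550 * 0.8800)
= 167 * 1.0496
= 175.2816

175.2816


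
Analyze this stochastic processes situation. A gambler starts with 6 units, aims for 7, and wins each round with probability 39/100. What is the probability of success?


Gambler's ruin formula:
r = q/p = 0.6100/0.3900 = 1.5641
P(win) = (1 - r^i)/(1 - r^N)
= (1 - 1.5641^6)/(1 - 1.5641^7)
= 0.6229

0.6229


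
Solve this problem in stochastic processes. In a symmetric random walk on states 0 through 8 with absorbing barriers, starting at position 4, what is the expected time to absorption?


For symmetric RW on 0,...,N with absorbing barriers, E(i) = i*(N-i)
E(4) = 4 * 4 = 16

16


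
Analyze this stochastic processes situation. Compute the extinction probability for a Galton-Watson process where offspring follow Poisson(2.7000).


Since mu = 2.7000 > 1, extinction prob q < 1.
Solve s = exp(mu*(s-1)) iteratively.
q = 0.0844

0.0844


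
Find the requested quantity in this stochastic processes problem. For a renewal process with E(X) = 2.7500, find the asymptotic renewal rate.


Long-run renewal rate = 1/E(X)
= 1/2.7500
= 0.3636

0.3636


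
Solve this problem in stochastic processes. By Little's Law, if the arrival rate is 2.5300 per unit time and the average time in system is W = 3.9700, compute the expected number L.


Little's Law: L = lambda * W
= 2.5300 * 3.9700
= 10.0441

10.0441


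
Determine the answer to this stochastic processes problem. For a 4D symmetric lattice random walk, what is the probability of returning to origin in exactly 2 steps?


P(return in 2 steps) = P(reverse first step) = 1/(2d)
= 1/8
= 0.1250

0.1250


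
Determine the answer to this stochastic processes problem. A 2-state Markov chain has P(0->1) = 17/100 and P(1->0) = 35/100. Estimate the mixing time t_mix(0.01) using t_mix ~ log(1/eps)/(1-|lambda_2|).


lambda_2 = |1 - p01 - p10| = |1 - 0.1700 - 0.3500| = 0.4800
t_mix ~ log(1/eps)/(1 - |lambda_2|)
= log(100)/(1 - 0.4800) = 4.6052/0.5200
= 8.8561

8.8561


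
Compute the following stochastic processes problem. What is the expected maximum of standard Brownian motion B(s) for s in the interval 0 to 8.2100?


E(max B(s)) = sqrt(2t/pi)
= sqrt(2*8.2100/pi)
= sqrt(5.2266)
= 2.2862

2.2862


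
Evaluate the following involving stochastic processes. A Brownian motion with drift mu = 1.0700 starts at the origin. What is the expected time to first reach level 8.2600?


Expected first passage time = a/mu
= 8.2600/1.0700
= 7.7196

7.7196


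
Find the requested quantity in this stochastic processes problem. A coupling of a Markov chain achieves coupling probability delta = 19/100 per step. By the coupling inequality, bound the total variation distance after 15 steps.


TV distance bound <= (1-delta)^n
= (1 - 0.1900)^15
= 0.8100^15
= 0.0424

0.0424


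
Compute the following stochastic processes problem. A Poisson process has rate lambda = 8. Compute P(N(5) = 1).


P(N(t)=k) = (lambda*t)^k * exp(-lambda*t) / k!
lambda*t = 40
= 40^1 * exp(-40) / 1!
= 40 * 4.2484e-18 / 1
= 1.6993e-16

1.6993e-16


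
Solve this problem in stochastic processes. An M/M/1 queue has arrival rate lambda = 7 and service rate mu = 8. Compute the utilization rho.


rho = lambda/mu
= 7/8
= 0.8750

0.8750


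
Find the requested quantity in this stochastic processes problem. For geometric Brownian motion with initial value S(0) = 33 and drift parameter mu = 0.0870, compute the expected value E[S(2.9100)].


E[S(t)] = S(0) * exp(mu * t)
= 33 * exp(0.0870 * 2.9100)
= 33 * 1.2881
= 42.5074

42.5074


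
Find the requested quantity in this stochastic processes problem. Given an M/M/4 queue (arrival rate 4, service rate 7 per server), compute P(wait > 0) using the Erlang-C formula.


a = lambda/mu = 0.5714
rho = a/c = 0.1429
Erlang-C formula applied:
C(c,a) = 0.0029

0.0029


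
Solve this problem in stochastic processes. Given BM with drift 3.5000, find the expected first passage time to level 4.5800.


Expected first passage time = a/mu
= 4.5800/3.5000
= 1.3086

1.3086


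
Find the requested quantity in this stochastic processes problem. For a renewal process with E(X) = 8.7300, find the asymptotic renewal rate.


Long-run renewal rate = 1/E(X)
= 1/8.7300
= 0.1145

0.1145


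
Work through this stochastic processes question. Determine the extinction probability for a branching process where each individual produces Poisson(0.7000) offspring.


Since mu = 0.7000 <= 1, extinction probability = 1.

1.0000


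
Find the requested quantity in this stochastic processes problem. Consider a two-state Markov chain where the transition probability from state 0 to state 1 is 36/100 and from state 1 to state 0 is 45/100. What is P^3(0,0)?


Computing P^3 by matrix multiplication.
P = [[0.6400, 0.3600], [0.4500, 0.5500]]
After raising P to the power 3:
P^3(0,0) = 0.5586

0.5586


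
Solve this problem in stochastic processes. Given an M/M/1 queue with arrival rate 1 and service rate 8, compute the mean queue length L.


rho = 1/8 = 0.1250
L = rho/(1-rho)
= 0.1250/0.8750
= 0.1429

0.1429


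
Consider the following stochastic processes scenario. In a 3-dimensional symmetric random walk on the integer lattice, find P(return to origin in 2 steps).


P(return in 2 steps) = P(reverse first step) = 1/(2d)
= 1/6
= 0.1667

0.1667


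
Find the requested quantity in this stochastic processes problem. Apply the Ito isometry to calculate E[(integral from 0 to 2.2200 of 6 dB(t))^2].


By Ito isometry: E[(int f dB)^2] = int f^2 dt
= 6^2 * 2.2200
= 36 * 2.2200 = 79.9200

79.9200


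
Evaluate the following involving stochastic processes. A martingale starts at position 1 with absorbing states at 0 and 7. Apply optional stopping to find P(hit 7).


By optional stopping theorem: E(M at tau) = M(0) = 1
P(hit 7)*7 + P(hit 0)*0 = 1
P(hit 7) = (1 - 0)/(7 - 0) = 1/7 = 0.1429

0.1429


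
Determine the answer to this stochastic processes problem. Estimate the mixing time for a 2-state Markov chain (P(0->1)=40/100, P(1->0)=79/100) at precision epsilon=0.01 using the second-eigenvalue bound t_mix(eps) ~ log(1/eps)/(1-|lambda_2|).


lambda_2 = |1 - p01 - p10| = |1 - 0.4000 - 0.7900| = 0.1900
t_mix ~ log(1/eps)/(1 - |lambda_2|)
= log(100)/(1 - 0.1900) = 4.6052/0.8100
= 5.6854

5.6854


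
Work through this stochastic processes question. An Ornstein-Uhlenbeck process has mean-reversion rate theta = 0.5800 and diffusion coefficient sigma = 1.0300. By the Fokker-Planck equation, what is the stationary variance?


Stationary variance = sigma^2 / (2*theta)
= 1.0300^2 / (2*0.5800)
= 1.0609 / 1.1600
= 0.9146

0.9146


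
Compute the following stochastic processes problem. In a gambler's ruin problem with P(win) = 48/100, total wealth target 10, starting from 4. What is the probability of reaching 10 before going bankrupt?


Gambler's ruin formula:
r = q/p = 0.5200/0.4800 = 1.0833
P(win) = (1 - r^i)/(1 - r^N)
= (1 - 1.0833^4)/(1 - 1.0833^10)
= 0.3077

0.3077


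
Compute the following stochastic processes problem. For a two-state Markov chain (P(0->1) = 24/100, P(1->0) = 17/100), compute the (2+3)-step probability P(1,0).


P^5 = P^2 * P^3
Computing via matrix multiplication of the transition matrix.
Entry (1,0) of P^5 = 0.3850

0.3850


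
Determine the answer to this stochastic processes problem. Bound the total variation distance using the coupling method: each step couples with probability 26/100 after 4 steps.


TV distance bound <= (1-delta)^n
= (1 - 0.2600)^4
= 0.7400^4
= 0.2999

0.2999


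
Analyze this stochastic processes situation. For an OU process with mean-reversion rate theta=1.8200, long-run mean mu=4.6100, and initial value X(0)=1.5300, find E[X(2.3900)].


E[X(t)] = mu + (X(0) - mu)*exp(-theta*t)
= 4.6100 + (1.5300 - 4.6100)*exp(-1.8200*2.3900)
= 4.6100 + -3.0800 * 0.0129
= 4.5702

4.5702


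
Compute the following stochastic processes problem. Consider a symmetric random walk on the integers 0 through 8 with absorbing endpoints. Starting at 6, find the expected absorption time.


For symmetric RW on 0,...,N with absorbing barriers, E(i) = i*(N-i)
E(6) = 6 * 2 = 12

12


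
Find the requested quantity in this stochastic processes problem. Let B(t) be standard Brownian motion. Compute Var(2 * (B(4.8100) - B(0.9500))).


Var(alpha*(B(t)-B(s))) = alpha^2 * (t-s)
= 2^2 * (4.8100 - 0.9500)
= 4 * 3.8600
= 15.4400

15.4400


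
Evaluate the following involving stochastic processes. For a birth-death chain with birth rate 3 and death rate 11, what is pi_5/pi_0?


For birth-death process, pi_n/pi_0 = (lambda/mu)^n
= (3/11)^5
= 0.0015

0.0015


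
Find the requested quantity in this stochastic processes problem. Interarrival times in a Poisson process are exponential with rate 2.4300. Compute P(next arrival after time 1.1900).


P(X > t) = exp(-lambda * t)
= exp(-2.4300 * 1.1900)
= exp(-2.8917) = 0.0555

0.0555


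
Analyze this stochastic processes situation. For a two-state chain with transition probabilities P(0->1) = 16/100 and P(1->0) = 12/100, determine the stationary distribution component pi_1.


Stationary distribution: pi_0 = p10/(p01+p10), pi_1 = p01/(p01+p10)
p01 = 0.1600, p10 = 0.1200
pi_1 = 0.5714

0.5714


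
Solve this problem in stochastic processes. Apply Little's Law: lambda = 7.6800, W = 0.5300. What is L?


Little's Law: L = lambda * W
= 7.6800 * 0.5300
= 4.0704

4.0704


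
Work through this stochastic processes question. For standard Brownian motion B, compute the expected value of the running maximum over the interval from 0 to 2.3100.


E(max B(s)) = sqrt(2t/pi)
= sqrt(2*2.3100/pi)
= sqrt(1.4706)
= 1.2127

1.2127


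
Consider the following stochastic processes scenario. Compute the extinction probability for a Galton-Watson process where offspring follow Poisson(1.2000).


Since mu = 1.2000 > 1, extinction prob q < 1.
Solve s = exp(mu*(s-1)) iteratively.
q = 0.6863

0.6863


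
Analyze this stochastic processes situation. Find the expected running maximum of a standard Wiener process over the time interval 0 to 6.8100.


E(max B(s)) = sqrt(2t/pi)
= sqrt(2*6.8100/pi)
= sqrt(4.3354)
= 2.0822

2.0822


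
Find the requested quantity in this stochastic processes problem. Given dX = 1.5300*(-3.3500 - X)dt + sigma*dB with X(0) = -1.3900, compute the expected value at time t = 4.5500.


E[X(t)] = mu + (X(0) - mu)*exp(-theta*t)
= -3.3500 + (-1.3900 - -3.3500)*exp(-1.5300*4.5500)
= -3.3500 + 1.9600 * 9.4767e-04
= -3.3481

-3.3481


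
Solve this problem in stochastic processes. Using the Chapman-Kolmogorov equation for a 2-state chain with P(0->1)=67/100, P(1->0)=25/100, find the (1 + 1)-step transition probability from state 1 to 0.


P^2 = P^1 * P^1
Computing via matrix multiplication of the transition matrix.
Entry (1,0) of P^2 = 0.2700

0.2700


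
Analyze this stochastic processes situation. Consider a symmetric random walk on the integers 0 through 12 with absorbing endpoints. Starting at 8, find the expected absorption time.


For symmetric RW on 0,...,N with absorbing barriers, E(i) = i*(N-i)
E(8) = 8 * 4 = 32

32


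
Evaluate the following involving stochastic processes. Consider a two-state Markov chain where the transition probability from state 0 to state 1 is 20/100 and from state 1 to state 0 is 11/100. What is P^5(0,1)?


Computing P^5 by matrix multiplication.
P = [[0.8000, 0.2000], [0.1100, 0.8900]]
After raising P to the power 5:
P^5(0,1) = 0.5443

0.5443


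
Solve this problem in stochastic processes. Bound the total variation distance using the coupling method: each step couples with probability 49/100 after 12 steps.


TV distance bound <= (1-delta)^n
= (1 - 0.4900)^12
= 0.5100^12
= 3.0963e-04

3.0963e-04


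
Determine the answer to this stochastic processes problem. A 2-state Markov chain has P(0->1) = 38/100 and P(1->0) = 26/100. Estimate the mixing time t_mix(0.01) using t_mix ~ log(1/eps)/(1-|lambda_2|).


lambda_2 = |1 - p01 - p10| = |1 - 0.3800 - 0.2600| = 0.3600
t_mix ~ log(1/eps)/(1 - |lambda_2|)
= log(100)/(1 - 0.3600) = 4.6052/0.6400
= 7.1956

7.1956


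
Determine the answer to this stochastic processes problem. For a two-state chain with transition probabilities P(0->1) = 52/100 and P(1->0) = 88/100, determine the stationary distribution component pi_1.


Stationary distribution: pi_0 = p10/(p01+p10), pi_1 = p01/(p01+p10)
p01 = 0.5200, p10 = 0.8800
pi_1 = 0.3714

0.3714


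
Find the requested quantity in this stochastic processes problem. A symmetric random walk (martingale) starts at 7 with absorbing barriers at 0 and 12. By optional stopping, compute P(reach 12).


By optional stopping theorem: E(M at tau) = M(0) = 7
P(hit 12)*12 + P(hit 0)*0 = 7
P(hit 12) = (7 - 0)/(12 - 0) = 7/12 = 0.5833

0.5833


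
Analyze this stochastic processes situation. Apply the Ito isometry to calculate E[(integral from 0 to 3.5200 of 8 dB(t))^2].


By Ito isometry: E[(int f dB)^2] = int f^2 dt
= 8^2 * 3.5200
= 64 * 3.5200 = 225.2800

225.2800


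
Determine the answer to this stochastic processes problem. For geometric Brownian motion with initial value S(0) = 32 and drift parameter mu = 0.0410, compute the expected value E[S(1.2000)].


E[S(t)] = S(0) * exp(mu * t)
= 32 * exp(0.0410 * 1.2000)
= 32 * 1.0504
= 33.6138

33.6138


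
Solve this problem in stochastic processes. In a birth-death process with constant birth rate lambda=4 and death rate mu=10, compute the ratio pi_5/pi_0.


For birth-death process, pi_n/pi_0 = (lambda/mu)^n
= (4/10)^5
= 0.0102

0.0102


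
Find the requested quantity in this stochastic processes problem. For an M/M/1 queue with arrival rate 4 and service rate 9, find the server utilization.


rho = lambda/mu
= 4/9
= 0.4444

0.4444


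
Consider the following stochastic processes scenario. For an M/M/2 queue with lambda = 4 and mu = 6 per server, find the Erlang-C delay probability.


a = lambda/mu = 0.6667
rho = a/c = 0.3333
Erlang-C formula applied:
C(c,a) = 0.1667

0.1667


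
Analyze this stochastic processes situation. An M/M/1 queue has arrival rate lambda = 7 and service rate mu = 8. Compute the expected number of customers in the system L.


rho = 7/8 = 0.8750
L = rho/(1-rho)
= 0.8750/0.1250
= 7.0000

7.0000


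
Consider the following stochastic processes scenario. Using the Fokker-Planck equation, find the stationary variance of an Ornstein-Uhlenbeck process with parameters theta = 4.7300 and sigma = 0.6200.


Stationary variance = sigma^2 / (2*theta)
= 0.6200^2 / (2*4.7300)
= 0.3844 / 9.4600
= 0.0406

0.0406


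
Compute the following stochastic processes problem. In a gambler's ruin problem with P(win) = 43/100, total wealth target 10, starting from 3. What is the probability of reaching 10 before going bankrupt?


Gambler's ruin formula:
r = q/p = 0.5700/0.4300 = 1.3256
P(win) = (1 - r^i)/(1 - r^N)
= (1 - 1.3256^3)/(1 - 1.3256^10)
= 0.0844

0.0844


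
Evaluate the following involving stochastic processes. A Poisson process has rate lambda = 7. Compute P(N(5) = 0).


P(N(t)=k) = (lambda*t)^k * exp(-lambda*t) / k!
lambda*t = 35
= 35^0 * exp(-35) / 0!
= 1 * 6.3051e-16 / 1
= 6.3051e-16

6.3051e-16


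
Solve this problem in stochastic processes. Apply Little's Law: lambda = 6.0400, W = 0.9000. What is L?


Little's Law: L = lambda * W
= 6.0400 * 0.9000
= 5.4360

5.4360


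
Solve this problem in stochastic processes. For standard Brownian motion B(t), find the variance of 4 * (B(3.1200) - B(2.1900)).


Var(alpha*(B(t)-B(s))) = alpha^2 * (t-s)
= 4^2 * (3.1200 - 2.1900)
= 16 * 0.9300
= 14.8800

14.8800


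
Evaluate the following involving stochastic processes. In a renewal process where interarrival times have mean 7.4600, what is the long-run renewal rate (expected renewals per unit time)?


Long-run renewal rate = 1/E(X)
= 1/7.4600
= 0.1340

0.1340


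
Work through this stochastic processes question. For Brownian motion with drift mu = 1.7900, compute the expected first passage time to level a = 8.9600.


Expected first passage time = a/mu
= 8.9600/1.7900
= 5.0056

5.0056


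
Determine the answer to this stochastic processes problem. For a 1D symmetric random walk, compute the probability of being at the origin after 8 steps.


P(S(8) = 0) = C(8,4) / 4^4
= 70 / 256
= 0.2734

0.2734


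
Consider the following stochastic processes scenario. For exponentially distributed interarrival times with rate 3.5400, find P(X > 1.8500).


P(X > t) = exp(-lambda * t)
= exp(-3.5400 * 1.8500)
= exp(-6.5490) = 0.0014

0.0014


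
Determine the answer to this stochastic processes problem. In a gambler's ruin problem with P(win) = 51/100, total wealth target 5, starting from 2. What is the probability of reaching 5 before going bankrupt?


Gambler's ruin formula:
r = q/p = 0.4900/0.5100 = 0.9608
P(win) = (1 - r^i)/(1 - r^N)
= (1 - 0.9608^2)/(1 - 0.9608^5)
= 0.4241

0.4241


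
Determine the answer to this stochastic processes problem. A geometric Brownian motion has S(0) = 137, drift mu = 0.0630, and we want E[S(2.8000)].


E[S(t)] = S(0) * exp(mu * t)
= 137 * exp(0.0630 * 2.8000)
= 137 * 1.1929
= 163.4294

163.4294


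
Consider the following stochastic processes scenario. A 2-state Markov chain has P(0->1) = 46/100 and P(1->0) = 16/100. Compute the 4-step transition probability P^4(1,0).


Computing P^4 by matrix multiplication.
P = [[0.5400, 0.4600], [0.1600, 0.8400]]
After raising P to the power 4:
P^4(1,0) = 0.2527

0.2527


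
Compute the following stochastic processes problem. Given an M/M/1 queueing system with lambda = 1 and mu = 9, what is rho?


rho = lambda/mu
= 1/9
= 0.1111

0.1111


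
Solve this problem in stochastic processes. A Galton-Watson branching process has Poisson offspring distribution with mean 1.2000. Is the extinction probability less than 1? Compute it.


Since mu = 1.2000 > 1, extinction prob q < 1.
Solve s = exp(mu*(s-1)) iteratively.
q = 0.6863

0.6863


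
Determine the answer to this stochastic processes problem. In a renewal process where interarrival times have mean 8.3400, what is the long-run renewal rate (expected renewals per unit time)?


Long-run renewal rate = 1/E(X)
= 1/8.3400
= 0.1199

0.1199


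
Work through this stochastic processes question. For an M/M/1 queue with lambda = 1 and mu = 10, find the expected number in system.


rho = 1/10 = 0.1000
L = rho/(1-rho)
= 0.1000/0.9000
= 0.1111

0.1111


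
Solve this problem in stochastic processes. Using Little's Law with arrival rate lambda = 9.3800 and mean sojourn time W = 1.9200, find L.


Little's Law: L = lambda * W
= 9.3800 * 1.9200
= 18.0096

18.0096


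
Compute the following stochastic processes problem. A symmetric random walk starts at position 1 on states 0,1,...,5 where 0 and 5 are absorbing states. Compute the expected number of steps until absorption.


For symmetric RW on 0,...,N with absorbing barriers, E(i) = i*(N-i)
E(1) = 1 * 4 = 4

4


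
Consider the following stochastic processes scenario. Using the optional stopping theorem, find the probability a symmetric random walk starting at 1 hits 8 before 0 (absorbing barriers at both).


By optional stopping theorem: E(M at tau) = M(0) = 1
P(hit 8)*8 + P(hit 0)*0 = 1
P(hit 8) = (1 - 0)/(8 - 0) = 1/8 = 0.1250

0.1250


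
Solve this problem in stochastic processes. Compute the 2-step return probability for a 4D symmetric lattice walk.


P(return in 2 steps) = P(reverse first step) = 1/(2d)
= 1/8
= 0.1250

0.1250


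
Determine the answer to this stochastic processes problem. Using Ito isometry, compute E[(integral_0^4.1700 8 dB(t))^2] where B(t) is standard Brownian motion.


By Ito isometry: E[(int f dB)^2] = int f^2 dt
= 8^2 * 4.1700
= 64 * 4.1700 = 266.8800

266.8800


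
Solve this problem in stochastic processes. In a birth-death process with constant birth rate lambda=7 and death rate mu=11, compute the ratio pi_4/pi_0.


For birth-death process, pi_n/pi_0 = (lambda/mu)^n
= (7/11)^4
= 0.1640

0.1640


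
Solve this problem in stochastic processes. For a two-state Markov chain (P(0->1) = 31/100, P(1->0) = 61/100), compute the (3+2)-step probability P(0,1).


P^5 = P^3 * P^2
Computing via matrix multiplication of the transition matrix.
Entry (0,1) of P^5 = 0.3370

0.3370


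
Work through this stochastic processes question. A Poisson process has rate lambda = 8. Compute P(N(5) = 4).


P(N(t)=k) = (lambda*t)^k * exp(-lambda*t) / k!
lambda*t = 40
= 40^4 * exp(-40) / 4!
= 2560000 * 4.2484e-18 / 24
= 4.5316e-13

4.5316e-13


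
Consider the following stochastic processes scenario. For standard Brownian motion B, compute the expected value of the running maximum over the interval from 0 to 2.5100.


E(max B(s)) = sqrt(2t/pi)
= sqrt(2*2.5100/pi)
= sqrt(1.5979)
= 1.2641

1.2641


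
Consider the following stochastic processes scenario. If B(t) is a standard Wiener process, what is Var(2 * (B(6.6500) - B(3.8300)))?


Var(alpha*(B(t)-B(s))) = alpha^2 * (t-s)
= 2^2 * (6.6500 - 3.8300)
= 4 * 2.8200
= 11.2800

11.2800


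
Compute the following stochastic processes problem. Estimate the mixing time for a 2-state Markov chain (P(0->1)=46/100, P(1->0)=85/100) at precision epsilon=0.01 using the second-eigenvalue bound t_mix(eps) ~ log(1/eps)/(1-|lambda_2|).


lambda_2 = |1 - p01 - p10| = |1 - 0.4600 - 0.8500| = 0.3100
t_mix ~ log(1/eps)/(1 - |lambda_2|)
= log(100)/(1 - 0.3100) = 4.6052/0.6900
= 6.6742

6.6742


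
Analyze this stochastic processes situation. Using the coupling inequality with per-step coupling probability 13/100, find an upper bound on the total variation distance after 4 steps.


TV distance bound <= (1-delta)^n
= (1 - 0.1300)^4
= 0.8700^4
= 0.5729

0.5729


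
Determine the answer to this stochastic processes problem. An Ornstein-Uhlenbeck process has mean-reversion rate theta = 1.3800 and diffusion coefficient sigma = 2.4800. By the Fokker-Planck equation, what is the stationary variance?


Stationary variance = sigma^2 / (2*theta)
= 2.4800^2 / (2*1.3800)
= 6.1504 / 2.7600
= 2.2284

2.2284


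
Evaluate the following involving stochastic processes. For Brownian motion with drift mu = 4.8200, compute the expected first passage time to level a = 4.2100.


Expected first passage time = a/mu
= 4.2100/4.8200
= 0.8734

0.8734


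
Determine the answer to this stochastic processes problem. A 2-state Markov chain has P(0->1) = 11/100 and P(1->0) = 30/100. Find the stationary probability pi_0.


Stationary distribution: pi_0 = p10/(p01+p10), pi_1 = p01/(p01+p10)
p01 = 0.1100, p10 = 0.3000
pi_0 = 0.7317

0.7317


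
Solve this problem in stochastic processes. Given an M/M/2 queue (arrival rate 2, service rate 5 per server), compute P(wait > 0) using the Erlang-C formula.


a = lambda/mu = 0.4000
rho = a/c = 0.2000
Erlang-C formula applied:
C(c,a) = 0.0667

0.0667


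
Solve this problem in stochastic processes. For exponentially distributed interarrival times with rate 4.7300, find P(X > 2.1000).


P(X > t) = exp(-lambda * t)
= exp(-4.7300 * 2.1000)
= exp(-9.9330) = 4.8546e-05

4.8546e-05


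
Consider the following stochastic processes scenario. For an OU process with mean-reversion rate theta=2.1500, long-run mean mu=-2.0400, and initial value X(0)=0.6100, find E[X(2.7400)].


E[X(t)] = mu + (X(0) - mu)*exp(-theta*t)
= -2.0400 + (0.6100 - -2.0400)*exp(-2.1500*2.7400)
= -2.0400 + 2.6500 * 0.0028
= -2.0327

-2.0327


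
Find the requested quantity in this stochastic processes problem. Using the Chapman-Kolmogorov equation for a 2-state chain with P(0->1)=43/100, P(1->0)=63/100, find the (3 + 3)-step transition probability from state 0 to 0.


P^6 = P^3 * P^3
Computing via matrix multiplication of the transition matrix.
Entry (0,0) of P^6 = 0.5943

0.5943


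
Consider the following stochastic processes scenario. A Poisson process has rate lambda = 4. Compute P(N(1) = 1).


P(N(t)=k) = (lambda*t)^k * exp(-lambda*t) / k!
lambda*t = 4
= 4^1 * exp(-4) / 1!
= 4 * 0.0183 / 1
= 0.0733

0.0733


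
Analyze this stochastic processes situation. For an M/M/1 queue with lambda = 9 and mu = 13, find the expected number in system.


rho = 9/13 = 0.6923
L = rho/(1-rho)
= 0.6923/0.3077
= 2.2500

2.2500


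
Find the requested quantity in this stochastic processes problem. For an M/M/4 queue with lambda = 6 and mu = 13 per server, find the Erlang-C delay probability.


a = lambda/mu = 0.4615
rho = a/c = 0.1154
Erlang-C formula applied:
C(c,a) = 0.0013

0.0013


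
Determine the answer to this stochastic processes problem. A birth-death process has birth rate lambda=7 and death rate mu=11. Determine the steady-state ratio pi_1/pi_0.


For birth-death process, pi_n/pi_0 = (lambda/mu)^n
= (7/11)^1
= 0.6364

0.6364


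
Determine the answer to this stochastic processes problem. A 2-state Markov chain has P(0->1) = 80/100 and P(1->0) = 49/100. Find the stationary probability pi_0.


Stationary distribution: pi_0 = p10/(p01+p10), pi_1 = p01/(p01+p10)
p01 = 0.8000, p10 = 0.4900
pi_0 = 0.3798

0.3798


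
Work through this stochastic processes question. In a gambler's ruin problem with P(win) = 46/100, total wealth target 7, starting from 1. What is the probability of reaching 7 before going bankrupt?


Gambler's ruin formula:
r = q/p = 0.5400/0.4600 = 1.1739
P(win) = (1 - r^i)/(1 - r^N)
= (1 - 1.1739^1)/(1 - 1.1739^7)
= 0.0839

0.0839


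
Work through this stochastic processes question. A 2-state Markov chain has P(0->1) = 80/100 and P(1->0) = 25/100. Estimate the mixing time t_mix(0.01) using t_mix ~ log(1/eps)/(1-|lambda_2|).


lambda_2 = |1 - p01 - p10| = |1 - 0.8000 - 0.2500| = 0.0500
t_mix ~ log(1/eps)/(1 - |lambda_2|)
= log(100)/(1 - 0.0500) = 4.6052/0.9500
= 4.8475

4.8475


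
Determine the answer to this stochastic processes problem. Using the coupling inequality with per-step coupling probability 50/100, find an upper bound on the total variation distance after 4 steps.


TV distance bound <= (1-delta)^n
= (1 - 0.5000)^4
= 0.5000^4
= 0.0625

0.0625


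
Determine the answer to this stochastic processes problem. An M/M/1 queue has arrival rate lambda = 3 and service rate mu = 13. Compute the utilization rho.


rho = lambda/mu
= 3/13
= 0.2308

0.2308


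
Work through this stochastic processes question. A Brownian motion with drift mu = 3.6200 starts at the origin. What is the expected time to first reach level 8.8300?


Expected first passage time = a/mu
= 8.8300/3.6200
= 2.4392

2.4392


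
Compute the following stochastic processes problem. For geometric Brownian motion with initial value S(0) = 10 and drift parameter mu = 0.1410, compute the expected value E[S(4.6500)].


E[S(t)] = S(0) * exp(mu * t)
= 10 * exp(0.1410 * 4.6500)
= 10 * 1.9264
= 19.2639

19.2639


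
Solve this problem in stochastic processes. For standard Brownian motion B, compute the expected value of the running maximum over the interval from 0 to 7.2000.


E(max B(s)) = sqrt(2t/pi)
= sqrt(2*7.2000/pi)
= sqrt(4.5837)
= 2.1409

2.1409


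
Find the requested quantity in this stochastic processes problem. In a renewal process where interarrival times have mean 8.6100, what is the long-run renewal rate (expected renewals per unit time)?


Long-run renewal rate = 1/E(X)
= 1/8.6100
= 0.1161

0.1161


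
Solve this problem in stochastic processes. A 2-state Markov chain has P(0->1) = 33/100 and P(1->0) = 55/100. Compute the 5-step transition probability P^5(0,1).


Computing P^5 by matrix multiplication.
P = [[0.6700, 0.3300], [0.5500, 0.4500]]
After raising P to the power 5:
P^5(0,1) = 0.3750

0.3750


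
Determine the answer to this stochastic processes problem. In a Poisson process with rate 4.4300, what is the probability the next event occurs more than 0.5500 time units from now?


P(X > t) = exp(-lambda * t)
= exp(-4.4300 * 0.5500)
= exp(-2.4365) = 0.0875

0.0875


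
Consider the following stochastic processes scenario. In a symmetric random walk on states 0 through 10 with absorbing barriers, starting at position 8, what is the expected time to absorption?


For symmetric RW on 0,...,N with absorbing barriers, E(i) = i*(N-i)
E(8) = 8 * 2 = 16

16


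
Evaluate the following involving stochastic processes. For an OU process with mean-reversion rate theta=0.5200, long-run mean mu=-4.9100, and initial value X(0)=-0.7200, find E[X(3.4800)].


E[X(t)] = mu + (X(0) - mu)*exp(-theta*t)
= -4.9100 + (-0.7200 - -4.9100)*exp(-0.5200*3.4800)
= -4.9100 + 4.1900 * 0.1637
= -4.2240

-4.2240


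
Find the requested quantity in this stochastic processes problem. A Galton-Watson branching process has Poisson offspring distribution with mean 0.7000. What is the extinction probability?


Since mu = 0.7000 <= 1, extinction probability = 1.

1.0000


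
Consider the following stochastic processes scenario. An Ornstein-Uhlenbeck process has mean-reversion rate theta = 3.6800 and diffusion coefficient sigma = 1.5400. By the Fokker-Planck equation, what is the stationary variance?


Stationary variance = sigma^2 / (2*theta)
= 1.5400^2 / (2*3.6800)
= 2.3716 / 7.3600
= 0.3222

0.3222


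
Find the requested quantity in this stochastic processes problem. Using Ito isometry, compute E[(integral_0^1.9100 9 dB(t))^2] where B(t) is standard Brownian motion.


By Ito isometry: E[(int f dB)^2] = int f^2 dt
= 9^2 * 1.9100
= 81 * 1.9100 = 154.7100

154.7100


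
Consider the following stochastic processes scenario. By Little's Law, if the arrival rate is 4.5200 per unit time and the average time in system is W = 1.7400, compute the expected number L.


Little's Law: L = lambda * W
= 4.5200 * 1.7400
= 7.8648

7.8648


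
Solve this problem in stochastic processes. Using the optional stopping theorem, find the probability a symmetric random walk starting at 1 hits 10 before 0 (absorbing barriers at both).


By optional stopping theorem: E(M at tau) = M(0) = 1
P(hit 10)*10 + P(hit 0)*0 = 1
P(hit 10) = (1 - 0)/(10 - 0) = 1/10 = 0.1000

0.1000


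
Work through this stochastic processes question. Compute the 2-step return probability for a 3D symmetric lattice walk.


P(return in 2 steps) = P(reverse first step) = 1/(2d)
= 1/6
= 0.1667

0.1667


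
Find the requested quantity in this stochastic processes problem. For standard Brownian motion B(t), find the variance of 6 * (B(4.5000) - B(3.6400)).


Var(alpha*(B(t)-B(s))) = alpha^2 * (t-s)
= 6^2 * (4.5000 - 3.6400)
= 36 * 0.8600
= 30.9600

30.9600


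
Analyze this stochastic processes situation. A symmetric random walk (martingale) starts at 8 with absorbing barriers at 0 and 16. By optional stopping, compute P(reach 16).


By optional stopping theorem: E(M at tau) = M(0) = 8
P(hit 16)*16 + P(hit 0)*0 = 8
P(hit 16) = (8 - 0)/(16 - 0) = 1/2 = 0.5000

0.5000


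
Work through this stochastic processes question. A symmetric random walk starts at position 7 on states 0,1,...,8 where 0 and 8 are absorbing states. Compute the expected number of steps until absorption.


For symmetric RW on 0,...,N with absorbing barriers, E(i) = i*(N-i)
E(7) = 7 * 1 = 7

7


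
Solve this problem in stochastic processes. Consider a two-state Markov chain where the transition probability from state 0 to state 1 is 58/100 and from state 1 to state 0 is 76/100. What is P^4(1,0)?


Computing P^4 by matrix multiplication.
P = [[0.4200, 0.5800], [0.7600, 0.2400]]
After raising P to the power 4:
P^4(1,0) = 0.5596

0.5596


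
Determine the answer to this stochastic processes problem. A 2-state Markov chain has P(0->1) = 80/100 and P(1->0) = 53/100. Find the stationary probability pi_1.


Stationary distribution: pi_0 = p10/(p01+p10), pi_1 = p01/(p01+p10)
p01 = 0.8000, p10 = 0.5300
pi_1 = 0.6015

0.6015


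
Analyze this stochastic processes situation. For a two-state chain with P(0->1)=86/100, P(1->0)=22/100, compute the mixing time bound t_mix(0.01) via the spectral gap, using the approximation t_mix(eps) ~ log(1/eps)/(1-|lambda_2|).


lambda_2 = |1 - p01 - p10| = |1 - 0.8600 - 0.2200| = 0.0800
t_mix ~ log(1/eps)/(1 - |lambda_2|)
= log(100)/(1 - 0.0800) = 4.6052/0.9200
= 5.0056

5.0056


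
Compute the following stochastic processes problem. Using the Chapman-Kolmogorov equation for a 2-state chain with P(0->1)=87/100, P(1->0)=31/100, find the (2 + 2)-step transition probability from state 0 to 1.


P^4 = P^2 * P^2
Computing via matrix multiplication of the transition matrix.
Entry (0,1) of P^4 = 0.7365

0.7365


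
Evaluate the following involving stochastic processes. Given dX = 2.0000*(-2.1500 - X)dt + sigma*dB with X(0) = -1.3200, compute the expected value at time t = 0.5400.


E[X(t)] = mu + (X(0) - mu)*exp(-theta*t)
= -2.1500 + (-1.3200 - -2.1500)*exp(-2.0000*0.5400)
= -2.1500 + 0.8300 * 0.3396
= -1.8681

-1.8681


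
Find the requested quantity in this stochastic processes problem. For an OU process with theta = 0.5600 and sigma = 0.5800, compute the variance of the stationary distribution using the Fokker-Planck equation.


Stationary variance = sigma^2 / (2*theta)
= 0.5800^2 / (2*0.5600)
= 0.3364 / 1.1200
= 0.3004

0.3004


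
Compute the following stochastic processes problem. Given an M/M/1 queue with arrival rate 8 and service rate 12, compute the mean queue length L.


rho = 8/12 = 0.6667
L = rho/(1-rho)
= 0.6667/0.3333
= 2.0000

2.0000


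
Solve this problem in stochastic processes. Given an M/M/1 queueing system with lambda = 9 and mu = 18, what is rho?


rho = lambda/mu
= 9/18
= 0.5000

0.5000


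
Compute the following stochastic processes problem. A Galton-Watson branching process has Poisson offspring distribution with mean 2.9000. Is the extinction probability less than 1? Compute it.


Since mu = 2.9000 > 1, extinction prob q < 1.
Solve s = exp(mu*(s-1)) iteratively.
q = 0.0668

0.0668


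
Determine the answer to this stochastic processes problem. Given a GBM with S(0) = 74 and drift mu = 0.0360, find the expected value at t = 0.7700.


E[S(t)] = S(0) * exp(mu * t)
= 74 * exp(0.0360 * 0.7700)
= 74 * 1.0281
= 76.0800

76.0800


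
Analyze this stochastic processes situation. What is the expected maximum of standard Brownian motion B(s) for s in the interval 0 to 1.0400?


E(max B(s)) = sqrt(2t/pi)
= sqrt(2*1.0400/pi)
= sqrt(0.6621)
= 0.8137

0.8137


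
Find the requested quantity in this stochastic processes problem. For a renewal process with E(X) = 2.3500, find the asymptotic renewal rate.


Long-run renewal rate = 1/E(X)
= 1/2.3500
= 0.4255

0.4255


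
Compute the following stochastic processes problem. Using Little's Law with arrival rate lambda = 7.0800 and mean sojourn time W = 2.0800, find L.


Little's Law: L = lambda * W
= 7.0800 * 2.0800
= 14.7264

14.7264


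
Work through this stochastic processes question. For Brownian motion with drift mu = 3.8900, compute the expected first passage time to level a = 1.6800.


Expected first passage time = a/mu
= 1.6800/3.8900
= 0.4319

0.4319


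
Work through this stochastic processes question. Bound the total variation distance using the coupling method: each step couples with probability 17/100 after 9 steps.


TV distance bound <= (1-delta)^n
= (1 - 0.1700)^9
= 0.8300^9
= 0.1869

0.1869


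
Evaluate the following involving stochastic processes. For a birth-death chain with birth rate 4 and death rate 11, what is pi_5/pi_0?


For birth-death process, pi_n/pi_0 = (lambda/mu)^n
= (4/11)^5
= 0.0064

0.0064


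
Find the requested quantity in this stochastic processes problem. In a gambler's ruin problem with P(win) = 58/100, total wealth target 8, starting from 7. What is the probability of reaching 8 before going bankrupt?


Gambler's ruin formula:
r = q/p = 0.4200/0.5800 = 0.7241
P(win) = (1 - r^i)/(1 - r^N)
= (1 - 0.7241^7)/(1 - 0.7241^8)
= 0.9688

0.9688


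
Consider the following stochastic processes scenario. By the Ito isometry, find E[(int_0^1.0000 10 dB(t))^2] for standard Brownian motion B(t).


By Ito isometry: E[(int f dB)^2] = int f^2 dt
= 10^2 * 1.0000
= 100 * 1.0000 = 100.0000

100.0000
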